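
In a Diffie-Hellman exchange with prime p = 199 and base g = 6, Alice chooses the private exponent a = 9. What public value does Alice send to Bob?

137

Public value = 6^9 (mod 199).
6^1 ≡ 6 (mod 199)
6^2 = (6^1)^2 ≡ 6^2 = 36 ≡ 36 (mod 199)
6^4 = (6^2)^2 ≡ 36^2 = 1296 ≡ 102 (mod 199)
6^8 = (6^4)^2 ≡ 102^2 = 10404 ≡ 56 (mod 199)
6^9 = 6^8 · 6^1 ≡ 56 · 6 ≡ 137 (mod 199).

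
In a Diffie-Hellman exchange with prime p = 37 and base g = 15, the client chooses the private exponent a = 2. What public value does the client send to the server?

3

Public value = 15^2 mod 37.
15^1 ≡ 15 (mod 37)
15^2 = (15^1)^2 ≡ 15^2 = 225 ≡ 3 (mod 37)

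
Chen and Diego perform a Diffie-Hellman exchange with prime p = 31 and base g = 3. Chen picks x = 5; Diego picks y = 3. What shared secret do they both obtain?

30

Diego sends B = g^y mod p = 3^3 mod 31.
3^1 ≡ 3 (mod 31)
3^2 = (3^1)^2 ≡ 3^2 = 9 ≡ 9 (mod 31)
3^3 = 3^2 · 3^1 ≡ 9 · 3 ≡ 27 (mod 31).
So B = 27. Chen then computes K = B^x mod p = 27^5 mod 31.
27^1 ≡ 27 (mod 31)
27^2 = (27^1)^2 ≡ 27^2 = 729 ≡ 16 (mod 31)
27^4 = (27^2)^2 ≡ 16^2 = 256 ≡ 8 (mod 31)
27^5 = 27^4 · 27^1 ≡ 8 · 27 ≡ 30 (mod 31).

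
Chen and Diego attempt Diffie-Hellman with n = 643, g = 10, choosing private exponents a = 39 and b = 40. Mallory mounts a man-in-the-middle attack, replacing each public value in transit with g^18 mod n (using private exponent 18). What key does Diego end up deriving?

314

Diego receives Mallory's public value M = 10^18 mod 643 instead of the honest one.
10^1 ≡ 10 (mod 643)
10^2 = (10^1)^2 ≡ 10^2 = 100 ≡ 100 (mod 643)
10^4 = (10^2)^2 ≡ 100^2 = 10000 ≡ 355 (mod 643)
10^8 = (10^4)^2 ≡ 355^2 = 126025 ≡ 640 (mod 643)
10^16 = (10^8)^2 ≡ 640^2 = 409600 ≡ 9 (mod 643)
10^18 = 10^16 · 10^2 ≡ 9 · 100 ≡ 257 (mod 643).
So M = 257. Diego computes K = M^40 mod 643.
257^1 ≡ 257 (mod 643)
257^2 = (257^1)^2 ≡ 257^2 = 66049 ≡ 463 (mod 643)
257^4 = (257^2)^2 ≡ 463^2 = 214369 ≡ 250 (mod 643)
257^8 = (257^4)^2 ≡ 250^2 = 62500 ≡ 129 (mod 643)
257^16 = (257^8)^2 ≡ 129^2 = 16641 ≡ 566 (mod 643)
257^32 = (257^16)^2 ≡ 566^2 = 320356 ≡ 142 (mod 643)
257^40 = 257^32 · 257^8 ≡ 142 · 129 ≡ 314 (mod 643).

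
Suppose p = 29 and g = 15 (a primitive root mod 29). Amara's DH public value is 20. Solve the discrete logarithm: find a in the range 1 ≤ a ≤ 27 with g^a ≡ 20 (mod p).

Try successive powers of 15 modulo 29:
15^1 ≡ 15
15^2 ≡ 22
15^3 ≡ 11
15^4 ≡ 20
Found: a = 4.

4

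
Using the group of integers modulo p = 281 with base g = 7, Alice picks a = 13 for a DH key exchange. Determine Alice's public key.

219

Public value = 7^13 (mod 281).
7^1 ≡ 7 (mod 281)
7^2 = (7^1)^2 ≡ 7^2 = 49 ≡ 49 (mod 281)
7^4 = (7^2)^2 ≡ 49^2 = 2401 ≡ 153 (mod 281)
7^8 = (7^4)^2 ≡ 153^2 = 23409 ≡ 86 (mod 281)
7^13 = 7^8 · 7^4 · 7^1 ≡ 86 · 153 · 7 ≡ 219 (mod 281).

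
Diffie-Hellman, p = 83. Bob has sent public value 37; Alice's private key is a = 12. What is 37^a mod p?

48

Shared key K = 37^12 mod 83.
37^1 ≡ 37 (mod 83)
37^2 = (37^1)^2 ≡ 37^2 = 1369 ≡ 41 (mod 83)
37^4 = (37^2)^2 ≡ 41^2 = 1681 ≡ 21 (mod 83)
37^8 = (37^4)^2 ≡ 21^2 = 441 ≡ 26 (mod 83)
37^12 = 37^8 · 37^4 ≡ 26 · 21 ≡ 48 (mod 83).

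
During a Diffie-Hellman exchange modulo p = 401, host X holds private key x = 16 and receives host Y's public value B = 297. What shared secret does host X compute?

Shared key K = 297^16 mod 401.
297^1 ≡ 297 (mod 401)
297^2 = (297^1)^2 ≡ 297^2 = 88209 ≡ 390 (mod 401)
297^4 = (297^2)^2 ≡ 390^2 = 152100 ≡ 121 (mod 401)
297^8 = (297^4)^2 ≡ 121^2 = 14641 ≡ 205 (mod 401)
297^16 = (297^8)^2 ≡ 205^2 = 42025 ≡ 321 (mod 401)

321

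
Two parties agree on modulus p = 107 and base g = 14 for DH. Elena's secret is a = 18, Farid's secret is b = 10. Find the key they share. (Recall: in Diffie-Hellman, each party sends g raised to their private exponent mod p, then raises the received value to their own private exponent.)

Farid sends B = g^b mod p = 14^10 mod 107.
14^1 ≡ 14 (mod 107)
14^2 = (14^1)^2 ≡ 14^2 = 196 ≡ 89 (mod 107)
14^4 = (14^2)^2 ≡ 89^2 = 7921 ≡ 3 (mod 107)
14^8 = (14^4)^2 ≡ 3^2 = 9 ≡ 9 (mod 107)
14^10 = 14^8 · 14^2 ≡ 9 · 89 ≡ 52 (mod 107).
So B = 52. Elena then computes K = B^a mod p = 52^18 mod 107.
52^1 ≡ 52 (mod 107)
52^2 = (52^1)^2 ≡ 52^2 = 2704 ≡ 29 (mod 107)
52^4 = (52^2)^2 ≡ 29^2 = 841 ≡ 92 (mod 107)
52^8 = (52^4)^2 ≡ 92^2 = 8464 ≡ 11 (mod 107)
52^16 = (52^8)^2 ≡ 11^2 = 121 ≡ 14 (mod 107)
52^18 = 52^16 · 52^2 ≡ 14 · 29 ≡ 85 (mod 107).

85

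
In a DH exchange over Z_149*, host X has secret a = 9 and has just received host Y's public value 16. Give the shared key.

127

Shared key K = 16^9 mod 149.
16^1 ≡ 16 (mod 149)
16^2 = (16^1)^2 ≡ 16^2 = 256 ≡ 107 (mod 149)
16^4 = (16^2)^2 ≡ 107^2 = 11449 ≡ 125 (mod 149)
16^8 = (16^4)^2 ≡ 125^2 = 15625 ≡ 129 (mod 149)
16^9 = 16^8 · 16^1 ≡ 129 · 16 ≡ 127 (mod 149).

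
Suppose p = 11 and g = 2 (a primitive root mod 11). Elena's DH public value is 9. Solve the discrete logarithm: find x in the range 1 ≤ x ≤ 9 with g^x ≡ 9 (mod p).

6

Try successive powers of 2 modulo 11:
2^1 ≡ 2
2^2 ≡ 4
2^3 ≡ 8
2^4 ≡ 5
2^5 ≡ 10
2^6 ≡ 9
Found: x = 6.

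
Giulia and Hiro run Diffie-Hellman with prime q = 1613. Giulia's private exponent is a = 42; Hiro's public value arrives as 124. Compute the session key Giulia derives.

Shared key K = 124^42 mod 1613.
124^1 ≡ 124 (mod 1613)
124^2 = (124^1)^2 ≡ 124^2 = 15376 ≡ 859 (mod 1613)
124^4 = (124^2)^2 ≡ 859^2 = 737881 ≡ 740 (mod 1613)
124^8 = (124^4)^2 ≡ 740^2 = 547600 ≡ 793 (mod 1613)
124^16 = (124^8)^2 ≡ 793^2 = 628849 ≡ 1392 (mod 1613)
124^32 = (124^16)^2 ≡ 1392^2 = 1937664 ≡ 451 (mod 1613)
124^42 = 124^32 · 124^8 · 124^2 ≡ 451 · 793 · 859 ≡ 131 (mod 1613).

131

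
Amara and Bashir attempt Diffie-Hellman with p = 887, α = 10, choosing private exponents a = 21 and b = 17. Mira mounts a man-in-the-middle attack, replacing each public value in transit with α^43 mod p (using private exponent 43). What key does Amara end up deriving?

Amara receives Mira's public value M = 10^43 mod 887 instead of the honest one.
10^1 ≡ 10 (mod 887)
10^2 = (10^1)^2 ≡ 10^2 = 100 ≡ 100 (mod 887)
10^4 = (10^2)^2 ≡ 100^2 = 10000 ≡ 243 (mod 887)
10^8 = (10^4)^2 ≡ 243^2 = 59049 ≡ 507 (mod 887)
10^16 = (10^8)^2 ≡ 507^2 = 257049 ≡ 706 (mod 887)
10^32 = (10^16)^2 ≡ 706^2 = 498436 ≡ 829 (mod 887)
10^43 = 10^32 · 10^8 · 10^2 · 10^1 ≡ 829 · 507 · 100 · 10 ≡ 711 (mod 887).
So M = 711. Amara computes K = M^21 mod 887.
711^1 ≡ 711 (mod 887)
711^2 = (711^1)^2 ≡ 711^2 = 505521 ≡ 818 (mod 887)
711^4 = (711^2)^2 ≡ 818^2 = 669124 ≡ 326 (mod 887)
711^8 = (711^4)^2 ≡ 326^2 = 106276 ≡ 723 (mod 887)
711^16 = (711^8)^2 ≡ 723^2 = 522729 ≡ 286 (mod 887)
711^21 = 711^16 · 711^4 · 711^1 ≡ 286 · 326 · 711 ≡ 851 (mod 887).

851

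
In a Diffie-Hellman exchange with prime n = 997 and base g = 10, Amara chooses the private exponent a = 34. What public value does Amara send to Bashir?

798

Public value = 10^{34} \pmod{997}.
10^1 ≡ 10 (mod 997)
10^2 = (10^1)^2 ≡ 10^2 = 100 ≡ 100 (mod 997)
10^4 = (10^2)^2 ≡ 100^2 = 10000 ≡ 30 (mod 997)
10^8 = (10^4)^2 ≡ 30^2 = 900 ≡ 900 (mod 997)
10^16 = (10^8)^2 ≡ 900^2 = 810000 ≡ 436 (mod 997)
10^32 = (10^16)^2 ≡ 436^2 = 190096 ≡ 666 (mod 997)
10^34 = 10^32 · 10^2 ≡ 666 · 100 ≡ 798 (mod 997).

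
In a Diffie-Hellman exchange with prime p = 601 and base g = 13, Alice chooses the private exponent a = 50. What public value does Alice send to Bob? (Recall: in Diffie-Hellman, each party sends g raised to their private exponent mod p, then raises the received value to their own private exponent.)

Public value = 13^50 mod 601.
13^1 ≡ 13 (mod 601)
13^2 = (13^1)^2 ≡ 13^2 = 169 ≡ 169 (mod 601)
13^4 = (13^2)^2 ≡ 169^2 = 28561 ≡ 314 (mod 601)
13^8 = (13^4)^2 ≡ 314^2 = 98596 ≡ 32 (mod 601)
13^16 = (13^8)^2 ≡ 32^2 = 1024 ≡ 423 (mod 601)
13^32 = (13^16)^2 ≡ 423^2 = 178929 ≡ 432 (mod 601)
13^50 = 13^32 · 13^16 · 13^2 ≡ 432 · 423 · 169 ≡ 600 (mod 601).

600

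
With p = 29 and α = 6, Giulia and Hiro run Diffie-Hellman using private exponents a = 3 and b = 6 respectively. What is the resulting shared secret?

20

Giulia sends A = α^a mod p = 6^3 mod 29.
6^1 ≡ 6 (mod 29)
6^2 = (6^1)^2 ≡ 6^2 = 36 ≡ 7 (mod 29)
6^3 = 6^2 · 6^1 ≡ 7 · 6 ≡ 13 (mod 29).
So A = 13. Hiro then computes K = A^b mod p = 13^6 mod 29.
13^1 ≡ 13 (mod 29)
13^2 = (13^1)^2 ≡ 13^2 = 169 ≡ 24 (mod 29)
13^4 = (13^2)^2 ≡ 24^2 = 576 ≡ 25 (mod 29)
13^6 = 13^4 · 13^2 ≡ 25 · 24 ≡ 20 (mod 29).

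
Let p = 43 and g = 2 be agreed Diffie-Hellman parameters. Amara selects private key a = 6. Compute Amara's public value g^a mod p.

21

Public value = 2^6 mod 43.
2^1 ≡ 2 (mod 43)
2^2 = (2^1)^2 ≡ 2^2 = 4 ≡ 4 (mod 43)
2^4 = (2^2)^2 ≡ 4^2 = 16 ≡ 16 (mod 43)
2^6 = 2^4 · 2^2 ≡ 16 · 4 ≡ 21 (mod 43).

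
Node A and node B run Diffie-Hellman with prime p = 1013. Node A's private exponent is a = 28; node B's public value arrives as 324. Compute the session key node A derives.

Shared key K = 324^28 mod 1013.
324^1 ≡ 324 (mod 1013)
324^2 = (324^1)^2 ≡ 324^2 = 104976 ≡ 637 (mod 1013)
324^4 = (324^2)^2 ≡ 637^2 = 405769 ≡ 569 (mod 1013)
324^8 = (324^4)^2 ≡ 569^2 = 323761 ≡ 614 (mod 1013)
324^16 = (324^8)^2 ≡ 614^2 = 376996 ≡ 160 (mod 1013)
324^28 = 324^16 · 324^8 · 324^4 ≡ 160 · 614 · 569 ≡ 207 (mod 1013).

207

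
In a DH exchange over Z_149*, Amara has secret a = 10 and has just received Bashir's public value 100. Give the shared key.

36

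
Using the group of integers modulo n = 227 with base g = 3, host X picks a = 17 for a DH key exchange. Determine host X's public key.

Public value = 3^17 (mod 227).
3^1 ≡ 3 (mod 227)
3^2 = (3^1)^2 ≡ 3^2 = 9 ≡ 9 (mod 227)
3^4 = (3^2)^2 ≡ 9^2 = 81 ≡ 81 (mod 227)
3^8 = (3^4)^2 ≡ 81^2 = 6561 ≡ 205 (mod 227)
3^16 = (3^8)^2 ≡ 205^2 = 42025 ≡ 30 (mod 227)
3^17 = 3^16 · 3^1 ≡ 30 · 3 ≡ 90 (mod 227).

90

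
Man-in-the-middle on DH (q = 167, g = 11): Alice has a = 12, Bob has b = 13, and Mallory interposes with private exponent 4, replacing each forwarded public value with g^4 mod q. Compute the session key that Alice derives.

144

Alice receives Mallory's public value M = 11^4 mod 167 instead of the honest one.
11^1 ≡ 11 (mod 167)
11^2 = (11^1)^2 ≡ 11^2 = 121 ≡ 121 (mod 167)
11^4 = (11^2)^2 ≡ 121^2 = 14641 ≡ 112 (mod 167)
So M = 112. Alice computes K = M^12 mod 167.
112^1 ≡ 112 (mod 167)
112^2 = (112^1)^2 ≡ 112^2 = 12544 ≡ 19 (mod 167)
112^4 = (112^2)^2 ≡ 19^2 = 361 ≡ 27 (mod 167)
112^8 = (112^4)^2 ≡ 27^2 = 729 ≡ 61 (mod 167)
112^12 = 112^8 · 112^4 ≡ 61 · 27 ≡ 144 (mod 167).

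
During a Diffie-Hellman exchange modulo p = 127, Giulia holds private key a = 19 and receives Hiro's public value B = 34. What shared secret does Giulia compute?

Shared key K = 34^19 mod 127.
34^1 ≡ 34 (mod 127)
34^2 = (34^1)^2 ≡ 34^2 = 1156 ≡ 13 (mod 127)
34^4 = (34^2)^2 ≡ 13^2 = 169 ≡ 42 (mod 127)
34^8 = (34^4)^2 ≡ 42^2 = 1764 ≡ 113 (mod 127)
34^16 = (34^8)^2 ≡ 113^2 = 12769 ≡ 69 (mod 127)
34^19 = 34^16 · 34^2 · 34^1 ≡ 69 · 13 · 34 ≡ 18 (mod 127).

18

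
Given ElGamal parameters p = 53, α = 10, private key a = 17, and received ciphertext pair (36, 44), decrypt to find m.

24

Shared mask s = c₁^a mod p = 36^17 mod 53.
36^1 ≡ 36 (mod 53)
36^2 = (36^1)^2 ≡ 36^2 = 1296 ≡ 24 (mod 53)
36^4 = (36^2)^2 ≡ 24^2 = 576 ≡ 46 (mod 53)
36^8 = (36^4)^2 ≡ 46^2 = 2116 ≡ 49 (mod 53)
36^16 = (36^8)^2 ≡ 49^2 = 2401 ≡ 16 (mod 53)
36^17 = 36^16 · 36^1 ≡ 16 · 36 ≡ 46 (mod 53).
So s = 46; s⁻¹ ≡ 15 (mod 53).
m = c₂ · s⁻¹ mod 53 = 44 · 15 mod 53 = 24.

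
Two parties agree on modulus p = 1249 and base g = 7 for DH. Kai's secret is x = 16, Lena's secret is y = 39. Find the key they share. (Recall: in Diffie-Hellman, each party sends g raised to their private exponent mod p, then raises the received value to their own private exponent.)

Lena sends B = g^y mod p = 7^39 mod 1249.
7^1 ≡ 7 (mod 1249)
7^2 = (7^1)^2 ≡ 7^2 = 49 ≡ 49 (mod 1249)
7^4 = (7^2)^2 ≡ 49^2 = 2401 ≡ 1152 (mod 1249)
7^8 = (7^4)^2 ≡ 1152^2 = 1327104 ≡ 666 (mod 1249)
7^16 = (7^8)^2 ≡ 666^2 = 443556 ≡ 161 (mod 1249)
7^32 = (7^16)^2 ≡ 161^2 = 25921 ≡ 941 (mod 1249)
7^39 = 7^32 · 7^4 · 7^2 · 7^1 ≡ 941 · 1152 · 49 · 7 ≡ 672 (mod 1249).
So B = 672. Kai then computes K = B^x mod p = 672^16 mod 1249.
672^1 ≡ 672 (mod 1249)
672^2 = (672^1)^2 ≡ 672^2 = 451584 ≡ 695 (mod 1249)
672^4 = (672^2)^2 ≡ 695^2 = 483025 ≡ 911 (mod 1249)
672^8 = (672^4)^2 ≡ 911^2 = 829921 ≡ 585 (mod 1249)
672^16 = (672^8)^2 ≡ 585^2 = 342225 ≡ 1248 (mod 1249)

1248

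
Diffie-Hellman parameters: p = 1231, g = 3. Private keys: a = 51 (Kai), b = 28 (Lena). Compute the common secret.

Lena sends B = g^b mod p = 3^28 mod 1231.
3^1 ≡ 3 (mod 1231)
3^2 = (3^1)^2 ≡ 3^2 = 9 ≡ 9 (mod 1231)
3^4 = (3^2)^2 ≡ 9^2 = 81 ≡ 81 (mod 1231)
3^8 = (3^4)^2 ≡ 81^2 = 6561 ≡ 406 (mod 1231)
3^16 = (3^8)^2 ≡ 406^2 = 164836 ≡ 1113 (mod 1231)
3^28 = 3^16 · 3^8 · 3^4 ≡ 1113 · 406 · 81 ≡ 795 (mod 1231).
So B = 795. Kai then computes K = B^a mod p = 795^51 mod 1231.
795^1 ≡ 795 (mod 1231)
795^2 = (795^1)^2 ≡ 795^2 = 632025 ≡ 522 (mod 1231)
795^4 = (795^2)^2 ≡ 522^2 = 272484 ≡ 433 (mod 1231)
795^8 = (795^4)^2 ≡ 433^2 = 187489 ≡ 377 (mod 1231)
795^16 = (795^8)^2 ≡ 377^2 = 142129 ≡ 564 (mod 1231)
795^32 = (795^16)^2 ≡ 564^2 = 318096 ≡ 498 (mod 1231)
795^51 = 795^32 · 795^16 · 795^2 · 795^1 ≡ 498 · 564 · 522 · 795 ≡ 859 (mod 1231).

859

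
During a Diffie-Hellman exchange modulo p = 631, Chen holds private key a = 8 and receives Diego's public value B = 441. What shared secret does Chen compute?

Shared key K = 441^8 mod 631.
441^1 ≡ 441 (mod 631)
441^2 = (441^1)^2 ≡ 441^2 = 194481 ≡ 133 (mod 631)
441^4 = (441^2)^2 ≡ 133^2 = 17689 ≡ 21 (mod 631)
441^8 = (441^4)^2 ≡ 21^2 = 441 ≡ 441 (mod 631)

441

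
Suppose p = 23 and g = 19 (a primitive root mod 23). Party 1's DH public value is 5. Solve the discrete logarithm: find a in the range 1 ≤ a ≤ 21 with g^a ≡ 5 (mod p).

3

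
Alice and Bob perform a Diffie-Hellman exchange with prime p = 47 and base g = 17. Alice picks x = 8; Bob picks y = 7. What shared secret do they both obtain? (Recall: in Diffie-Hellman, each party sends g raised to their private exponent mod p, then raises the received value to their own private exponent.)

Alice sends A = g^x mod p = 17^8 mod 47.
17^1 ≡ 17 (mod 47)
17^2 = (17^1)^2 ≡ 17^2 = 289 ≡ 7 (mod 47)
17^4 = (17^2)^2 ≡ 7^2 = 49 ≡ 2 (mod 47)
17^8 = (17^4)^2 ≡ 2^2 = 4 ≡ 4 (mod 47)
So A = 4. Bob then computes K = A^y mod p = 4^7 mod 47.
4^1 ≡ 4 (mod 47)
4^2 = (4^1)^2 ≡ 4^2 = 16 ≡ 16 (mod 47)
4^4 = (4^2)^2 ≡ 16^2 = 256 ≡ 21 (mod 47)
4^7 = 4^4 · 4^2 · 4^1 ≡ 21 · 16 · 4 ≡ 28 (mod 47).

28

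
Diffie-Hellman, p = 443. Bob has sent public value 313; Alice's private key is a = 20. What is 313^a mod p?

Shared key K = 313^20 mod 443.
313^1 ≡ 313 (mod 443)
313^2 = (313^1)^2 ≡ 313^2 = 97969 ≡ 66 (mod 443)
313^4 = (313^2)^2 ≡ 66^2 = 4356 ≡ 369 (mod 443)
313^8 = (313^4)^2 ≡ 369^2 = 136161 ≡ 160 (mod 443)
313^16 = (313^8)^2 ≡ 160^2 = 25600 ≡ 349 (mod 443)
313^20 = 313^16 · 313^4 ≡ 349 · 369 ≡ 311 (mod 443).

311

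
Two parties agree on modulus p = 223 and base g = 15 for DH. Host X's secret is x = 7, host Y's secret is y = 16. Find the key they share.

Host Y sends B = g^y mod p = 15^16 mod 223.
15^1 ≡ 15 (mod 223)
15^2 = (15^1)^2 ≡ 15^2 = 225 ≡ 2 (mod 223)
15^4 = (15^2)^2 ≡ 2^2 = 4 ≡ 4 (mod 223)
15^8 = (15^4)^2 ≡ 4^2 = 16 ≡ 16 (mod 223)
15^16 = (15^8)^2 ≡ 16^2 = 256 ≡ 33 (mod 223)
So B = 33. Host X then computes K = B^x mod p = 33^7 mod 223.
33^1 ≡ 33 (mod 223)
33^2 = (33^1)^2 ≡ 33^2 = 1089 ≡ 197 (mod 223)
33^4 = (33^2)^2 ≡ 197^2 = 38809 ≡ 7 (mod 223)
33^7 = 33^4 · 33^2 · 33^1 ≡ 7 · 197 · 33 ≡ 15 (mod 223).

15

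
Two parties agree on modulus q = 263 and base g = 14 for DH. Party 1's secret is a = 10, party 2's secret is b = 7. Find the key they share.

Party 2 sends B = g^b mod q = 14^7 mod 263.
14^1 ≡ 14 (mod 263)
14^2 = (14^1)^2 ≡ 14^2 = 196 ≡ 196 (mod 263)
14^4 = (14^2)^2 ≡ 196^2 = 38416 ≡ 18 (mod 263)
14^7 = 14^4 · 14^2 · 14^1 ≡ 18 · 196 · 14 ≡ 211 (mod 263).
So B = 211. Party 1 then computes K = B^a mod q = 211^10 mod 263.
211^1 ≡ 211 (mod 263)
211^2 = (211^1)^2 ≡ 211^2 = 44521 ≡ 74 (mod 263)
211^4 = (211^2)^2 ≡ 74^2 = 5476 ≡ 216 (mod 263)
211^8 = (211^4)^2 ≡ 216^2 = 46656 ≡ 105 (mod 263)
211^10 = 211^8 · 211^2 ≡ 105 · 74 ≡ 143 (mod 263).

143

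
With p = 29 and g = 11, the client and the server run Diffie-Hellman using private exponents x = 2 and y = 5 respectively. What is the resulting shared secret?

The server sends B = g^y mod p = 11^5 mod 29.
11^1 ≡ 11 (mod 29)
11^2 = (11^1)^2 ≡ 11^2 = 121 ≡ 5 (mod 29)
11^4 = (11^2)^2 ≡ 5^2 = 25 ≡ 25 (mod 29)
11^5 = 11^4 · 11^1 ≡ 25 · 11 ≡ 14 (mod 29).
So B = 14. The client then computes K = B^x mod p = 14^2 mod 29.
14^1 ≡ 14 (mod 29)
14^2 = (14^1)^2 ≡ 14^2 = 196 ≡ 22 (mod 29)

22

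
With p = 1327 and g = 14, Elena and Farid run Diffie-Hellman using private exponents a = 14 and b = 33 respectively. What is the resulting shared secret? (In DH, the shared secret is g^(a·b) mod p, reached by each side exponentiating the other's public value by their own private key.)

522

Farid sends B = g^b mod p = 14^33 mod 1327.
14^1 ≡ 14 (mod 1327)
14^2 = (14^1)^2 ≡ 14^2 = 196 ≡ 196 (mod 1327)
14^4 = (14^2)^2 ≡ 196^2 = 38416 ≡ 1260 (mod 1327)
14^8 = (14^4)^2 ≡ 1260^2 = 1587600 ≡ 508 (mod 1327)
14^16 = (14^8)^2 ≡ 508^2 = 258064 ≡ 626 (mod 1327)
14^32 = (14^16)^2 ≡ 626^2 = 391876 ≡ 411 (mod 1327)
14^33 = 14^32 · 14^1 ≡ 411 · 14 ≡ 446 (mod 1327).
So B = 446. Elena then computes K = B^a mod p = 446^14 mod 1327.
446^1 ≡ 446 (mod 1327)
446^2 = (446^1)^2 ≡ 446^2 = 198916 ≡ 1193 (mod 1327)
446^4 = (446^2)^2 ≡ 1193^2 = 1423249 ≡ 705 (mod 1327)
446^8 = (446^4)^2 ≡ 705^2 = 497025 ≡ 727 (mod 1327)
446^14 = 446^8 · 446^4 · 446^2 ≡ 727 · 705 · 1193 ≡ 522 (mod 1327).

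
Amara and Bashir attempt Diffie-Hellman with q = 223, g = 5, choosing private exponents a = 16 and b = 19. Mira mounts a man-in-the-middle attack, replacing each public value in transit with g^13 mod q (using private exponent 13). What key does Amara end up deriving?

Amara receives Mira's public value M = 5^13 mod 223 instead of the honest one.
5^1 ≡ 5 (mod 223)
5^2 = (5^1)^2 ≡ 5^2 = 25 ≡ 25 (mod 223)
5^4 = (5^2)^2 ≡ 25^2 = 625 ≡ 179 (mod 223)
5^8 = (5^4)^2 ≡ 179^2 = 32041 ≡ 152 (mod 223)
5^13 = 5^8 · 5^4 · 5^1 ≡ 152 · 179 · 5 ≡ 10 (mod 223).
So M = 10. Amara computes K = M^16 mod 223.
10^1 ≡ 10 (mod 223)
10^2 = (10^1)^2 ≡ 10^2 = 100 ≡ 100 (mod 223)
10^4 = (10^2)^2 ≡ 100^2 = 10000 ≡ 188 (mod 223)
10^8 = (10^4)^2 ≡ 188^2 = 35344 ≡ 110 (mod 223)
10^16 = (10^8)^2 ≡ 110^2 = 12100 ≡ 58 (mod 223)

58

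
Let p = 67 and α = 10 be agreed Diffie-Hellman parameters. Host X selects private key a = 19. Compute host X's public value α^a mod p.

6

Public value = 10^19 mod 67.
10^1 ≡ 10 (mod 67)
10^2 = (10^1)^2 ≡ 10^2 = 100 ≡ 33 (mod 67)
10^4 = (10^2)^2 ≡ 33^2 = 1089 ≡ 17 (mod 67)
10^8 = (10^4)^2 ≡ 17^2 = 289 ≡ 21 (mod 67)
10^16 = (10^8)^2 ≡ 21^2 = 441 ≡ 39 (mod 67)
10^19 = 10^16 · 10^2 · 10^1 ≡ 39 · 33 · 10 ≡ 6 (mod 67).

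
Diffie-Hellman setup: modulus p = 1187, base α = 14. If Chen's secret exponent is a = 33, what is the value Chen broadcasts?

938

Public value = 14^33 mod 1187.
14^1 ≡ 14 (mod 1187)
14^2 = (14^1)^2 ≡ 14^2 = 196 ≡ 196 (mod 1187)
14^4 = (14^2)^2 ≡ 196^2 = 38416 ≡ 432 (mod 1187)
14^8 = (14^4)^2 ≡ 432^2 = 186624 ≡ 265 (mod 1187)
14^16 = (14^8)^2 ≡ 265^2 = 70225 ≡ 192 (mod 1187)
14^32 = (14^16)^2 ≡ 192^2 = 36864 ≡ 67 (mod 1187)
14^33 = 14^32 · 14^1 ≡ 67 · 14 ≡ 938 (mod 1187).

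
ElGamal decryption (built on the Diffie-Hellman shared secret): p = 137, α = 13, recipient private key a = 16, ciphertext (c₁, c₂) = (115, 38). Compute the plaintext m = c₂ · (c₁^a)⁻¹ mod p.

123

Shared mask s = c₁^a mod p = 115^16 mod 137.
115^1 ≡ 115 (mod 137)
115^2 = (115^1)^2 ≡ 115^2 = 13225 ≡ 73 (mod 137)
115^4 = (115^2)^2 ≡ 73^2 = 5329 ≡ 123 (mod 137)
115^8 = (115^4)^2 ≡ 123^2 = 15129 ≡ 59 (mod 137)
115^16 = (115^8)^2 ≡ 59^2 = 3481 ≡ 56 (mod 137)
So s = 56; s⁻¹ ≡ 115 (mod 137).
m = c₂ · s⁻¹ mod 137 = 38 · 115 mod 137 = 123.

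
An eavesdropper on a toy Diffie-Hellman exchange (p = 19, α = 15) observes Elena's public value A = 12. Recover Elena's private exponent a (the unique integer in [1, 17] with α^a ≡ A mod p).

Try successive powers of 15 modulo 19:
15^1 ≡ 15
15^2 ≡ 16
15^3 ≡ 12
Found: a = 3.

3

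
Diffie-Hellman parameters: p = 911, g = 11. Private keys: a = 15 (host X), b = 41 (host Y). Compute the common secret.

Host Y sends B = g^b mod p = 11^41 mod 911.
11^1 ≡ 11 (mod 911)
11^2 = (11^1)^2 ≡ 11^2 = 121 ≡ 121 (mod 911)
11^4 = (11^2)^2 ≡ 121^2 = 14641 ≡ 65 (mod 911)
11^8 = (11^4)^2 ≡ 65^2 = 4225 ≡ 581 (mod 911)
11^16 = (11^8)^2 ≡ 581^2 = 337561 ≡ 491 (mod 911)
11^32 = (11^16)^2 ≡ 491^2 = 241081 ≡ 577 (mod 911)
11^41 = 11^32 · 11^8 · 11^1 ≡ 577 · 581 · 11 ≡ 790 (mod 911).
So B = 790. Host X then computes K = B^a mod p = 790^15 mod 911.
790^1 ≡ 790 (mod 911)
790^2 = (790^1)^2 ≡ 790^2 = 624100 ≡ 65 (mod 911)
790^4 = (790^2)^2 ≡ 65^2 = 4225 ≡ 581 (mod 911)
790^8 = (790^4)^2 ≡ 581^2 = 337561 ≡ 491 (mod 911)
790^15 = 790^8 · 790^4 · 790^2 · 790^1 ≡ 491 · 581 · 65 · 790 ≡ 846 (mod 911).

846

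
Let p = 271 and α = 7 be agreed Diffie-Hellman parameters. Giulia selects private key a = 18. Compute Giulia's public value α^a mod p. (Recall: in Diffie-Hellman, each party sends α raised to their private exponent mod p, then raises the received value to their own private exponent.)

57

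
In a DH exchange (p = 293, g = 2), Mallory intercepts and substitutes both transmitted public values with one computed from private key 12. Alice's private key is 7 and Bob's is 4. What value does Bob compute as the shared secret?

124

Bob receives Mallory's public value M = 2^12 mod 293 instead of the honest one.
2^1 ≡ 2 (mod 293)
2^2 = (2^1)^2 ≡ 2^2 = 4 ≡ 4 (mod 293)
2^4 = (2^2)^2 ≡ 4^2 = 16 ≡ 16 (mod 293)
2^8 = (2^4)^2 ≡ 16^2 = 256 ≡ 256 (mod 293)
2^12 = 2^8 · 2^4 ≡ 256 · 16 ≡ 287 (mod 293).
So M = 287. Bob computes K = M^4 mod 293.
287^1 ≡ 287 (mod 293)
287^2 = (287^1)^2 ≡ 287^2 = 82369 ≡ 36 (mod 293)
287^4 = (287^2)^2 ≡ 36^2 = 1296 ≡ 124 (mod 293)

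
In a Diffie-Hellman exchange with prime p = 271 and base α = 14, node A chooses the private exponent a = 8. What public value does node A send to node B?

20

Public value = 14^8 mod 271.
14^1 ≡ 14 (mod 271)
14^2 = (14^1)^2 ≡ 14^2 = 196 ≡ 196 (mod 271)
14^4 = (14^2)^2 ≡ 196^2 = 38416 ≡ 205 (mod 271)
14^8 = (14^4)^2 ≡ 205^2 = 42025 ≡ 20 (mod 271)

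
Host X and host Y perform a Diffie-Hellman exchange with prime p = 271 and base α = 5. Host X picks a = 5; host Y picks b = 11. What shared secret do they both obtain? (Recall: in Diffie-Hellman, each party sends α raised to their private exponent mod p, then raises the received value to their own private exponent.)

Host X sends A = α^a mod p = 5^5 mod 271.
5^1 ≡ 5 (mod 271)
5^2 = (5^1)^2 ≡ 5^2 = 25 ≡ 25 (mod 271)
5^4 = (5^2)^2 ≡ 25^2 = 625 ≡ 83 (mod 271)
5^5 = 5^4 · 5^1 ≡ 83 · 5 ≡ 144 (mod 271).
So A = 144. Host Y then computes K = A^b mod p = 144^11 mod 271.
144^1 ≡ 144 (mod 271)
144^2 = (144^1)^2 ≡ 144^2 = 20736 ≡ 140 (mod 271)
144^4 = (144^2)^2 ≡ 140^2 = 19600 ≡ 88 (mod 271)
144^8 = (144^4)^2 ≡ 88^2 = 7744 ≡ 156 (mod 271)
144^11 = 144^8 · 144^2 · 144^1 ≡ 156 · 140 · 144 ≡ 5 (mod 271).

5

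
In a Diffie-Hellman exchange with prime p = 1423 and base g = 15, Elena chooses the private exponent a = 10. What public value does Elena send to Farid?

Public value = 15^10 (mod 1423).
15^1 ≡ 15 (mod 1423)
15^2 = (15^1)^2 ≡ 15^2 = 225 ≡ 225 (mod 1423)
15^4 = (15^2)^2 ≡ 225^2 = 50625 ≡ 820 (mod 1423)
15^8 = (15^4)^2 ≡ 820^2 = 672400 ≡ 744 (mod 1423)
15^10 = 15^8 · 15^2 ≡ 744 · 225 ≡ 909 (mod 1423).

909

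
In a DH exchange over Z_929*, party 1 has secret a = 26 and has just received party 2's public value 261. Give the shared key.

201

Shared key K = 261^26 mod 929.
261^1 ≡ 261 (mod 929)
261^2 = (261^1)^2 ≡ 261^2 = 68121 ≡ 304 (mod 929)
261^4 = (261^2)^2 ≡ 304^2 = 92416 ≡ 445 (mod 929)
261^8 = (261^4)^2 ≡ 445^2 = 198025 ≡ 148 (mod 929)
261^16 = (261^8)^2 ≡ 148^2 = 21904 ≡ 537 (mod 929)
261^26 = 261^16 · 261^8 · 261^2 ≡ 537 · 148 · 304 ≡ 201 (mod 929).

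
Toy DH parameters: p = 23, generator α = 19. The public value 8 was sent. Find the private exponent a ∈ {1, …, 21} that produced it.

18

Try successive powers of 19 modulo 23:
19^1 ≡ 19
19^2 ≡ 16
19^3 ≡ 5
19^4 ≡ 3
19^5 ≡ 11
19^6 ≡ 2
19^7 ≡ 15
19^8 ≡ 9
19^9 ≡ 10
19^10 ≡ 6
19^11 ≡ 22
19^12 ≡ 4
19^13 ≡ 7
19^14 ≡ 18
19^15 ≡ 20
19^16 ≡ 12
19^17 ≡ 21
19^18 ≡ 8
Found: a = 18.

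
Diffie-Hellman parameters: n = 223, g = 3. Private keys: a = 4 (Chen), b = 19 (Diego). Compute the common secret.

86

Chen sends A = g^a mod n = 3^4 mod 223.
3^1 ≡ 3 (mod 223)
3^2 = (3^1)^2 ≡ 3^2 = 9 ≡ 9 (mod 223)
3^4 = (3^2)^2 ≡ 9^2 = 81 ≡ 81 (mod 223)
So A = 81. Diego then computes K = A^b mod n = 81^19 mod 223.
81^1 ≡ 81 (mod 223)
81^2 = (81^1)^2 ≡ 81^2 = 6561 ≡ 94 (mod 223)
81^4 = (81^2)^2 ≡ 94^2 = 8836 ≡ 139 (mod 223)
81^8 = (81^4)^2 ≡ 139^2 = 19321 ≡ 143 (mod 223)
81^16 = (81^8)^2 ≡ 143^2 = 20449 ≡ 156 (mod 223)
81^19 = 81^16 · 81^2 · 81^1 ≡ 156 · 94 · 81 ≡ 86 (mod 223).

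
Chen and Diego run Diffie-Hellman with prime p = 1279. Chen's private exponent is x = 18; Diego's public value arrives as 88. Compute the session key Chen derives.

Shared key K = 88^18 mod 1279.
88^1 ≡ 88 (mod 1279)
88^2 = (88^1)^2 ≡ 88^2 = 7744 ≡ 70 (mod 1279)
88^4 = (88^2)^2 ≡ 70^2 = 4900 ≡ 1063 (mod 1279)
88^8 = (88^4)^2 ≡ 1063^2 = 1129969 ≡ 612 (mod 1279)
88^16 = (88^8)^2 ≡ 612^2 = 374544 ≡ 1076 (mod 1279)
88^18 = 88^16 · 88^2 ≡ 1076 · 70 ≡ 1138 (mod 1279).

1138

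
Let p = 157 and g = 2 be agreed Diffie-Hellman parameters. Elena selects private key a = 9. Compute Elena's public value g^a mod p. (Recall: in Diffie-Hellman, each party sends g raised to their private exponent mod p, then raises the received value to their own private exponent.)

Public value = 2^9 mod 157.
2^1 ≡ 2 (mod 157)
2^2 = (2^1)^2 ≡ 2^2 = 4 ≡ 4 (mod 157)
2^4 = (2^2)^2 ≡ 4^2 = 16 ≡ 16 (mod 157)
2^8 = (2^4)^2 ≡ 16^2 = 256 ≡ 99 (mod 157)
2^9 = 2^8 · 2^1 ≡ 99 · 2 ≡ 41 (mod 157).

41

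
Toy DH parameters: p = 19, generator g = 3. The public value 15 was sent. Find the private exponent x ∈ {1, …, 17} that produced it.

5

Try successive powers of 3 modulo 19:
3^1 ≡ 3
3^2 ≡ 9
3^3 ≡ 8
3^4 ≡ 5
3^5 ≡ 15
Found: x = 5.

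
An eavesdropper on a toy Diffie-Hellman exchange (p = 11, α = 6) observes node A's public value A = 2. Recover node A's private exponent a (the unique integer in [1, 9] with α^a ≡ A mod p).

Try successive powers of 6 modulo 11:
6^1 ≡ 6
6^2 ≡ 3
6^3 ≡ 7
6^4 ≡ 9
6^5 ≡ 10
6^6 ≡ 5
6^7 ≡ 8
6^8 ≡ 4
6^9 ≡ 2
Found: a = 9.

9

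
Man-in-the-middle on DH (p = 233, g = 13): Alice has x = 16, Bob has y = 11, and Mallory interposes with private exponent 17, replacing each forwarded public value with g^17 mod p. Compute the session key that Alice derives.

Alice receives Mallory's public value M = 13^17 mod 233 instead of the honest one.
13^1 ≡ 13 (mod 233)
13^2 = (13^1)^2 ≡ 13^2 = 169 ≡ 169 (mod 233)
13^4 = (13^2)^2 ≡ 169^2 = 28561 ≡ 135 (mod 233)
13^8 = (13^4)^2 ≡ 135^2 = 18225 ≡ 51 (mod 233)
13^16 = (13^8)^2 ≡ 51^2 = 2601 ≡ 38 (mod 233)
13^17 = 13^16 · 13^1 ≡ 38 · 13 ≡ 28 (mod 233).
So M = 28. Alice computes K = M^16 mod 233.
28^1 ≡ 28 (mod 233)
28^2 = (28^1)^2 ≡ 28^2 = 784 ≡ 85 (mod 233)
28^4 = (28^2)^2 ≡ 85^2 = 7225 ≡ 2 (mod 233)
28^8 = (28^4)^2 ≡ 2^2 = 4 ≡ 4 (mod 233)
28^16 = (28^8)^2 ≡ 4^2 = 16 ≡ 16 (mod 233)

16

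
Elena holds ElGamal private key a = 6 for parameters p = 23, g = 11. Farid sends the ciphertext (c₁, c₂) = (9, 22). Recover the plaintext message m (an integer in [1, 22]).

Shared mask s = c₁^a mod p = 9^6 mod 23.
9^1 ≡ 9 (mod 23)
9^2 = (9^1)^2 ≡ 9^2 = 81 ≡ 12 (mod 23)
9^4 = (9^2)^2 ≡ 12^2 = 144 ≡ 6 (mod 23)
9^6 = 9^4 · 9^2 ≡ 6 · 12 ≡ 3 (mod 23).
So s = 3; s⁻¹ ≡ 8 (mod 23).
m = c₂ · s⁻¹ mod 23 = 22 · 8 mod 23 = 15.

15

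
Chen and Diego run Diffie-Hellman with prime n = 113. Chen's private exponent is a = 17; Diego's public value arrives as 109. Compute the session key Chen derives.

Shared key K = 109^17 mod 113.
109^1 ≡ 109 (mod 113)
109^2 = (109^1)^2 ≡ 109^2 = 11881 ≡ 16 (mod 113)
109^4 = (109^2)^2 ≡ 16^2 = 256 ≡ 30 (mod 113)
109^8 = (109^4)^2 ≡ 30^2 = 900 ≡ 109 (mod 113)
109^16 = (109^8)^2 ≡ 109^2 = 11881 ≡ 16 (mod 113)
109^17 = 109^16 · 109^1 ≡ 16 · 109 ≡ 49 (mod 113).

49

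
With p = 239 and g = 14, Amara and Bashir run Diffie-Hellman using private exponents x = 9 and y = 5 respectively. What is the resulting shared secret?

209

Bashir sends B = g^y mod p = 14^5 mod 239.
14^1 ≡ 14 (mod 239)
14^2 = (14^1)^2 ≡ 14^2 = 196 ≡ 196 (mod 239)
14^4 = (14^2)^2 ≡ 196^2 = 38416 ≡ 176 (mod 239)
14^5 = 14^4 · 14^1 ≡ 176 · 14 ≡ 74 (mod 239).
So B = 74. Amara then computes K = B^x mod p = 74^9 mod 239.
74^1 ≡ 74 (mod 239)
74^2 = (74^1)^2 ≡ 74^2 = 5476 ≡ 218 (mod 239)
74^4 = (74^2)^2 ≡ 218^2 = 47524 ≡ 202 (mod 239)
74^8 = (74^4)^2 ≡ 202^2 = 40804 ≡ 174 (mod 239)
74^9 = 74^8 · 74^1 ≡ 174 · 74 ≡ 209 (mod 239).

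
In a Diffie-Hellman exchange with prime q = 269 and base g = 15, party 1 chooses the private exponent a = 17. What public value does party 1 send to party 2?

Public value = 15^17 mod 269.
15^1 ≡ 15 (mod 269)
15^2 = (15^1)^2 ≡ 15^2 = 225 ≡ 225 (mod 269)
15^4 = (15^2)^2 ≡ 225^2 = 50625 ≡ 53 (mod 269)
15^8 = (15^4)^2 ≡ 53^2 = 2809 ≡ 119 (mod 269)
15^16 = (15^8)^2 ≡ 119^2 = 14161 ≡ 173 (mod 269)
15^17 = 15^16 · 15^1 ≡ 173 · 15 ≡ 174 (mod 269).

174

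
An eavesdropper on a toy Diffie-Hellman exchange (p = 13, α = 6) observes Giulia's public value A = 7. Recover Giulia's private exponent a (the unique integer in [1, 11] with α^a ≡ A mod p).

7

Try successive powers of 6 modulo 13:
6^1 ≡ 6
6^2 ≡ 10
6^3 ≡ 8
6^4 ≡ 9
6^5 ≡ 2
6^6 ≡ 12
6^7 ≡ 7
Found: a = 7.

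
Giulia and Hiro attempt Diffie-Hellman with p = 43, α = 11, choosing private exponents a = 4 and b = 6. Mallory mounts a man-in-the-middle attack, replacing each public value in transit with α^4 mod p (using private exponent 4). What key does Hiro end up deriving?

41

Hiro receives Mallory's public value M = 11^4 mod 43 instead of the honest one.
11^1 ≡ 11 (mod 43)
11^2 = (11^1)^2 ≡ 11^2 = 121 ≡ 35 (mod 43)
11^4 = (11^2)^2 ≡ 35^2 = 1225 ≡ 21 (mod 43)
So M = 21. Hiro computes K = M^6 mod 43.
21^1 ≡ 21 (mod 43)
21^2 = (21^1)^2 ≡ 21^2 = 441 ≡ 11 (mod 43)
21^4 = (21^2)^2 ≡ 11^2 = 121 ≡ 35 (mod 43)
21^6 = 21^4 · 21^2 ≡ 35 · 11 ≡ 41 (mod 43).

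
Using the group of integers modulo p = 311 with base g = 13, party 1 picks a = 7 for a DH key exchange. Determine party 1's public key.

224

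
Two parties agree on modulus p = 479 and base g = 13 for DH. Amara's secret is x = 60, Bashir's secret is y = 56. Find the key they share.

Amara sends A = g^x mod p = 13^60 mod 479.
13^1 ≡ 13 (mod 479)
13^2 = (13^1)^2 ≡ 13^2 = 169 ≡ 169 (mod 479)
13^4 = (13^2)^2 ≡ 169^2 = 28561 ≡ 300 (mod 479)
13^8 = (13^4)^2 ≡ 300^2 = 90000 ≡ 427 (mod 479)
13^16 = (13^8)^2 ≡ 427^2 = 182329 ≡ 309 (mod 479)
13^32 = (13^16)^2 ≡ 309^2 = 95481 ≡ 160 (mod 479)
13^60 = 13^32 · 13^16 · 13^8 · 13^4 ≡ 160 · 309 · 427 · 300 ≡ 245 (mod 479).
So A = 245. Bashir then computes K = A^y mod p = 245^56 mod 479.
245^1 ≡ 245 (mod 479)
245^2 = (245^1)^2 ≡ 245^2 = 60025 ≡ 150 (mod 479)
245^4 = (245^2)^2 ≡ 150^2 = 22500 ≡ 466 (mod 479)
245^8 = (245^4)^2 ≡ 466^2 = 217156 ≡ 169 (mod 479)
245^16 = (245^8)^2 ≡ 169^2 = 28561 ≡ 300 (mod 479)
245^32 = (245^16)^2 ≡ 300^2 = 90000 ≡ 427 (mod 479)
245^56 = 245^32 · 245^16 · 245^8 ≡ 427 · 300 · 169 ≡ 16 (mod 479).

16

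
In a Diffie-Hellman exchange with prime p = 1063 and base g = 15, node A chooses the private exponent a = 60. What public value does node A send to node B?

735

Public value = 15^60 (mod 1063).
15^1 ≡ 15 (mod 1063)
15^2 = (15^1)^2 ≡ 15^2 = 225 ≡ 225 (mod 1063)
15^4 = (15^2)^2 ≡ 225^2 = 50625 ≡ 664 (mod 1063)
15^8 = (15^4)^2 ≡ 664^2 = 440896 ≡ 814 (mod 1063)
15^16 = (15^8)^2 ≡ 814^2 = 662596 ≡ 347 (mod 1063)
15^32 = (15^16)^2 ≡ 347^2 = 120409 ≡ 290 (mod 1063)
15^60 = 15^32 · 15^16 · 15^8 · 15^4 ≡ 290 · 347 · 814 · 664 ≡ 735 (mod 1063).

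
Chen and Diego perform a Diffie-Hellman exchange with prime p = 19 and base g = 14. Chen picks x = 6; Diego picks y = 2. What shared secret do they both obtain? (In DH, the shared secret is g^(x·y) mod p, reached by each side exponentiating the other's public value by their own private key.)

Diego sends B = g^y mod p = 14^2 mod 19.
14^1 ≡ 14 (mod 19)
14^2 = (14^1)^2 ≡ 14^2 = 196 ≡ 6 (mod 19)
So B = 6. Chen then computes K = B^x mod p = 6^6 mod 19.
6^1 ≡ 6 (mod 19)
6^2 = (6^1)^2 ≡ 6^2 = 36 ≡ 17 (mod 19)
6^4 = (6^2)^2 ≡ 17^2 = 289 ≡ 4 (mod 19)
6^6 = 6^4 · 6^2 ≡ 4 · 17 ≡ 11 (mod 19).

11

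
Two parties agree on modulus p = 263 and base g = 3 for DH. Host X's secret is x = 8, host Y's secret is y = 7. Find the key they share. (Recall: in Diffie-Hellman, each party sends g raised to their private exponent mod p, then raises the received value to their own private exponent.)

52

Host X sends A = g^x mod p = 3^8 mod 263.
3^1 ≡ 3 (mod 263)
3^2 = (3^1)^2 ≡ 3^2 = 9 ≡ 9 (mod 263)
3^4 = (3^2)^2 ≡ 9^2 = 81 ≡ 81 (mod 263)
3^8 = (3^4)^2 ≡ 81^2 = 6561 ≡ 249 (mod 263)
So A = 249. Host Y then computes K = A^y mod p = 249^7 mod 263.
249^1 ≡ 249 (mod 263)
249^2 = (249^1)^2 ≡ 249^2 = 62001 ≡ 196 (mod 263)
249^4 = (249^2)^2 ≡ 196^2 = 38416 ≡ 18 (mod 263)
249^7 = 249^4 · 249^2 · 249^1 ≡ 18 · 196 · 249 ≡ 52 (mod 263).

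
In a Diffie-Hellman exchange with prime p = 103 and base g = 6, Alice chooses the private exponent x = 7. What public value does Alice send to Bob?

85

Public value = 6^7 mod 103.
6^1 ≡ 6 (mod 103)
6^2 = (6^1)^2 ≡ 6^2 = 36 ≡ 36 (mod 103)
6^4 = (6^2)^2 ≡ 36^2 = 1296 ≡ 60 (mod 103)
6^7 = 6^4 · 6^2 · 6^1 ≡ 60 · 36 · 6 ≡ 85 (mod 103).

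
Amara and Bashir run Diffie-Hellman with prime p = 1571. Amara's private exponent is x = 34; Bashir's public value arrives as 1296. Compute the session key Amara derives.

745

Shared key K = 1296^34 mod 1571.
1296^1 ≡ 1296 (mod 1571)
1296^2 = (1296^1)^2 ≡ 1296^2 = 1679616 ≡ 217 (mod 1571)
1296^4 = (1296^2)^2 ≡ 217^2 = 47089 ≡ 1530 (mod 1571)
1296^8 = (1296^4)^2 ≡ 1530^2 = 2340900 ≡ 110 (mod 1571)
1296^16 = (1296^8)^2 ≡ 110^2 = 12100 ≡ 1103 (mod 1571)
1296^32 = (1296^16)^2 ≡ 1103^2 = 1216609 ≡ 655 (mod 1571)
1296^34 = 1296^32 · 1296^2 ≡ 655 · 217 ≡ 745 (mod 1571).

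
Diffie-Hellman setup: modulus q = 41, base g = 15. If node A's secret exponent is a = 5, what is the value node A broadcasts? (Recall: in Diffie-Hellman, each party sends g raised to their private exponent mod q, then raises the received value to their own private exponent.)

14

Public value = 15^{5} \pmod{41}.
15^1 ≡ 15 (mod 41)
15^2 = (15^1)^2 ≡ 15^2 = 225 ≡ 20 (mod 41)
15^4 = (15^2)^2 ≡ 20^2 = 400 ≡ 31 (mod 41)
15^5 = 15^4 · 15^1 ≡ 31 · 15 ≡ 14 (mod 41).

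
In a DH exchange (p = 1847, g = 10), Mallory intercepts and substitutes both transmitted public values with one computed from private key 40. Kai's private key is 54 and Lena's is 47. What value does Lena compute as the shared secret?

685

Lena receives Mallory's public value M = 10^40 mod 1847 instead of the honest one.
10^1 ≡ 10 (mod 1847)
10^2 = (10^1)^2 ≡ 10^2 = 100 ≡ 100 (mod 1847)
10^4 = (10^2)^2 ≡ 100^2 = 10000 ≡ 765 (mod 1847)
10^8 = (10^4)^2 ≡ 765^2 = 585225 ≡ 1573 (mod 1847)
10^16 = (10^8)^2 ≡ 1573^2 = 2474329 ≡ 1196 (mod 1847)
10^32 = (10^16)^2 ≡ 1196^2 = 1430416 ≡ 838 (mod 1847)
10^40 = 10^32 · 10^8 ≡ 838 · 1573 ≡ 1263 (mod 1847).
So M = 1263. Lena computes K = M^47 mod 1847.
1263^1 ≡ 1263 (mod 1847)
1263^2 = (1263^1)^2 ≡ 1263^2 = 1595169 ≡ 1208 (mod 1847)
1263^4 = (1263^2)^2 ≡ 1208^2 = 1459264 ≡ 134 (mod 1847)
1263^8 = (1263^4)^2 ≡ 134^2 = 17956 ≡ 1333 (mod 1847)
1263^16 = (1263^8)^2 ≡ 1333^2 = 1776889 ≡ 75 (mod 1847)
1263^32 = (1263^16)^2 ≡ 75^2 = 5625 ≡ 84 (mod 1847)
1263^47 = 1263^32 · 1263^8 · 1263^4 · 1263^2 · 1263^1 ≡ 84 · 1333 · 134 · 1208 · 1263 ≡ 685 (mod 1847).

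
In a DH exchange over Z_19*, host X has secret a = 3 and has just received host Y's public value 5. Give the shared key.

11

Shared key K = 5^3 mod 19.
5^1 ≡ 5 (mod 19)
5^2 = (5^1)^2 ≡ 5^2 = 25 ≡ 6 (mod 19)
5^3 = 5^2 · 5^1 ≡ 6 · 5 ≡ 11 (mod 19).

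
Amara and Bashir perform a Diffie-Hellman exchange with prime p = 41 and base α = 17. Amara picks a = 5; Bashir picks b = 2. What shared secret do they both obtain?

32

Amara sends A = α^a mod p = 17^5 mod 41.
17^1 ≡ 17 (mod 41)
17^2 = (17^1)^2 ≡ 17^2 = 289 ≡ 2 (mod 41)
17^4 = (17^2)^2 ≡ 2^2 = 4 ≡ 4 (mod 41)
17^5 = 17^4 · 17^1 ≡ 4 · 17 ≡ 27 (mod 41).
So A = 27. Bashir then computes K = A^b mod p = 27^2 mod 41.
27^1 ≡ 27 (mod 41)
27^2 = (27^1)^2 ≡ 27^2 = 729 ≡ 32 (mod 41)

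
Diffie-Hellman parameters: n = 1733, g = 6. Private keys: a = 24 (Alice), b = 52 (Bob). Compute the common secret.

1705

Bob sends B = g^b mod n = 6^52 mod 1733.
6^1 ≡ 6 (mod 1733)
6^2 = (6^1)^2 ≡ 6^2 = 36 ≡ 36 (mod 1733)
6^4 = (6^2)^2 ≡ 36^2 = 1296 ≡ 1296 (mod 1733)
6^8 = (6^4)^2 ≡ 1296^2 = 1679616 ≡ 339 (mod 1733)
6^16 = (6^8)^2 ≡ 339^2 = 114921 ≡ 543 (mod 1733)
6^32 = (6^16)^2 ≡ 543^2 = 294849 ≡ 239 (mod 1733)
6^52 = 6^32 · 6^16 · 6^4 ≡ 239 · 543 · 1296 ≡ 1609 (mod 1733).
So B = 1609. Alice then computes K = B^a mod n = 1609^24 mod 1733.
1609^1 ≡ 1609 (mod 1733)
1609^2 = (1609^1)^2 ≡ 1609^2 = 2588881 ≡ 1512 (mod 1733)
1609^4 = (1609^2)^2 ≡ 1512^2 = 2286144 ≡ 317 (mod 1733)
1609^8 = (1609^4)^2 ≡ 317^2 = 100489 ≡ 1708 (mod 1733)
1609^16 = (1609^8)^2 ≡ 1708^2 = 2917264 ≡ 625 (mod 1733)
1609^24 = 1609^16 · 1609^8 ≡ 625 · 1708 ≡ 1705 (mod 1733).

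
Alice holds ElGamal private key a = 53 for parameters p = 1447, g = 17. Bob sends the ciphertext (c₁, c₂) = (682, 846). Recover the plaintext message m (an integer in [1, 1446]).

Shared mask s = c₁^a mod p = 682^53 mod 1447.
682^1 ≡ 682 (mod 1447)
682^2 = (682^1)^2 ≡ 682^2 = 465124 ≡ 637 (mod 1447)
682^4 = (682^2)^2 ≡ 637^2 = 405769 ≡ 609 (mod 1447)
682^8 = (682^4)^2 ≡ 609^2 = 370881 ≡ 449 (mod 1447)
682^16 = (682^8)^2 ≡ 449^2 = 201601 ≡ 468 (mod 1447)
682^32 = (682^16)^2 ≡ 468^2 = 219024 ≡ 527 (mod 1447)
682^53 = 682^32 · 682^16 · 682^4 · 682^1 ≡ 527 · 468 · 609 · 682 ≡ 1267 (mod 1447).
So s = 1267; s⁻¹ ≡ 828 (mod 1447).
m = c₂ · s⁻¹ mod 1447 = 846 · 828 mod 1447 = 140.

140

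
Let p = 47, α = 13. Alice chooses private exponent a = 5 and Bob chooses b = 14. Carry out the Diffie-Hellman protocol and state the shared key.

34

Alice sends A = α^a mod p = 13^5 mod 47.
13^1 ≡ 13 (mod 47)
13^2 = (13^1)^2 ≡ 13^2 = 169 ≡ 28 (mod 47)
13^4 = (13^2)^2 ≡ 28^2 = 784 ≡ 32 (mod 47)
13^5 = 13^4 · 13^1 ≡ 32 · 13 ≡ 40 (mod 47).
So A = 40. Bob then computes K = A^b mod p = 40^14 mod 47.
40^1 ≡ 40 (mod 47)
40^2 = (40^1)^2 ≡ 40^2 = 1600 ≡ 2 (mod 47)
40^4 = (40^2)^2 ≡ 2^2 = 4 ≡ 4 (mod 47)
40^8 = (40^4)^2 ≡ 4^2 = 16 ≡ 16 (mod 47)
40^14 = 40^8 · 40^4 · 40^2 ≡ 16 · 4 · 2 ≡ 34 (mod 47).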